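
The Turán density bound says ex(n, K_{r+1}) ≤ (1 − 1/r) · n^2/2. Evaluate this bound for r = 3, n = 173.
Turán density bound = (2/3) · 173^2/2 = 29929/3 ≈ 9976.3333

Turán's theorem: ex(n, K_{r+1}) is achieved by the complete r-partite Turán graph T(n, r) with parts as balanced as possible, and is at most (1 − 1/r) · n^2/2. For r = 3, n = 173: the density bound is (2/3) · 29929/2 = 29929/3 ≈ 9976.3333. The integer-valued extremum is e(T(173, 3)) = 9976, which is strictly less than the density bound 29929/3 since 3 ∤ 173 (the parts of T(173, 3) cannot all be equal).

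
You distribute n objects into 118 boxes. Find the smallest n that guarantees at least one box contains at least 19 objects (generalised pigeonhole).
n = (19 − 1)·118 + 1 = 2125

By the generalised pigeonhole principle, to guarantee some box contains ≥ r objects we need more than (r − 1) · k objects total. Threshold: n = (r − 1) · k + 1. With r = 19 and k = 118: n = 18 · 118 + 1 = 2124 + 1 = 2125. For n = 2124 = 18 · 118, we can put exactly 18 objects in every box, avoiding 19 in any single one — so 2125 is tight.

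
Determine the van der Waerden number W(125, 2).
W(125, 2) = 125 + 1 = 126

A 2-term AP is any pair of integers, so a monochromatic 2-AP exists iff some colour is used at least twice. With 125 colours, the colouring i ↦ i on {1, ..., 125} uses each colour once, avoiding any monochromatic pair, so W(125, 2) > 125. For {1, ..., 126}, pigeonhole forces two integers of the same colour, which form a monochromatic 2-AP. Hence W(125, 2) = 126.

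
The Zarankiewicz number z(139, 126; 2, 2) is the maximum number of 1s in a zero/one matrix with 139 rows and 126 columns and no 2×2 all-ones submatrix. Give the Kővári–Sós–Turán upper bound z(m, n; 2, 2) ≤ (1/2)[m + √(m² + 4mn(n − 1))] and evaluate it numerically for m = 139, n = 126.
z(139, 126; 2, 2) ≤ (1/2)[139 + √(139² + 4·139·126·125)] = (1/2)[139 + √8776321] = 1550.7428

Kővári–Sós–Turán: let r_1, ..., r_139 be the row sums and z = Σ r_i the total number of 1s. Each pair of columns can share at most one row with both entries 1 (else a 2×2 all-ones block appears), so Σ_i C(r_i, 2) ≤ C(126, 2) = 7875. By convexity Σ_i C(r_i, 2) ≥ 139·C(z/139, 2) = z(z − 139)/(2·139), giving z² − 139z − 139·126·125 ≤ 0 and hence z ≤ (1/2)[139 + √(19321 + 4·2189250)] = (1/2)[139 + √8776321] ≈ (1/2)(139 + 2962.4856) = 1550.7428.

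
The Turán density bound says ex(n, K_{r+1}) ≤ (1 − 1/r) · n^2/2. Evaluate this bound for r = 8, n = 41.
Turán density bound = (7/8) · 41^2/2 = 11767/16 ≈ 735.4375

Turán's theorem: ex(n, K_{r+1}) is achieved by the complete r-partite Turán graph T(n, r) with parts as balanced as possible, and is at most (1 − 1/r) · n^2/2. For r = 8, n = 41: the density bound is (7/8) · 1681/2 = 11767/16 ≈ 735.4375. The integer-valued extremum is e(T(41, 8)) = 735, which is strictly less than the density bound 11767/16 since 8 ∤ 41 (the parts of T(41, 8) cannot all be equal).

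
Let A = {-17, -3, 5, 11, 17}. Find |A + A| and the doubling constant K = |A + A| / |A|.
K = |A + A| / |A| = 13/5

Enumerate A + A = {a + b : a, b ∈ A}. With |A| = 5, there are |A|^2 = 25 ordered sum pairs; collecting distinct values, A + A = {-34, -20, -12, -6, 0, 2, 8, 10, 14, 16, 22, 28, 34}, so |A + A| = 13. Thus K = 13/5. For comparison, the minimum possible |A + A| over all 5-element sets is 2·5 − 1 = 9 (so min K = 9/5), attained only by arithmetic progressions.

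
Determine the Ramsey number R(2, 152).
R(2, 152) = 152

R(2, k) = k for all k ≥ 2: in a 2-colouring of K_k, either some edge is red (a red K_2) or all edges are blue (a blue K_k). And K_{151} coloured all-blue has no blue K_152, so R(2, 152) > 151. Hence R(2, 152) = 152.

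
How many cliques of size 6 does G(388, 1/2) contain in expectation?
E[# K_6] = C(388, 6) · (1/2)^C(6, 2) = 4558145946816 / 2^15 = 71221030419/512 ≈ 139103575.037109

For each 6-subset S of vertices (there are C(388, 6) = 4558145946816 such S), let X_S = 1 if S induces a K_6 (all C(6, 2) = 15 edges present). Then P(X_S = 1) = (1/2)^15 = 1/32768. By linearity of expectation, E[# K_6] = C(388, 6) · (1/2)^15 = 4558145946816 / 32768 = 71221030419/512 ≈ 139103575.037109.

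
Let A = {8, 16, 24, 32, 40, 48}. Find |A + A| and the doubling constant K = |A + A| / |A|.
K = |A + A| / |A| = 11/6

Enumerate A + A = {a + b : a, b ∈ A}. With |A| = 6, there are |A|^2 = 36 ordered sum pairs; collecting distinct values, A + A = {16, 24, 32, 40, 48, 56, 64, 72, 80, 88, 96}, so |A + A| = 11. Thus K = 11/6. Here |A + A| = 2|A| − 1 = 11, the minimum possible — so K = 11/6 is minimal, which holds iff A is an arithmetic progression.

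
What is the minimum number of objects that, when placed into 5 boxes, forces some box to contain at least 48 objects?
n = (48 − 1)·5 + 1 = 236

By the generalised pigeonhole principle, to guarantee some box contains ≥ r objects we need more than (r − 1) · k objects total. Threshold: n = (r − 1) · k + 1. With r = 48 and k = 5: n = 47 · 5 + 1 = 235 + 1 = 236. For n = 235 = 47 · 5, we can put exactly 47 objects in every box, avoiding 48 in any single one — so 236 is tight.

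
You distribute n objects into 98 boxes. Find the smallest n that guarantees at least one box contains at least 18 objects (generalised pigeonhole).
n = (18 − 1)·98 + 1 = 1667

By the generalised pigeonhole principle, to guarantee some box contains ≥ r objects we need more than (r − 1) · k objects total. Threshold: n = (r − 1) · k + 1. With r = 18 and k = 98: n = 17 · 98 + 1 = 1666 + 1 = 1667. For n = 1666 = 17 · 98, we can put exactly 17 objects in every box, avoiding 18 in any single one — so 1667 is tight.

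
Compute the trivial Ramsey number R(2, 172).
R(2, 172) = 172

R(2, k) = k for all k ≥ 2: in a 2-colouring of K_k, either some edge is red (a red K_2) or all edges are blue (a blue K_k). And K_{171} coloured all-blue has no blue K_172, so R(2, 172) > 171. Hence R(2, 172) = 172.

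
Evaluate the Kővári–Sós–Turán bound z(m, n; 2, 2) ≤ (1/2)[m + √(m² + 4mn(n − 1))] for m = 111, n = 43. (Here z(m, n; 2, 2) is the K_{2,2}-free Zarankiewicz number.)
z(111, 43; 2, 2) ≤ (1/2)[111 + √(111² + 4·111·43·42)] = (1/2)[111 + √814185] = 506.661

Kővári–Sós–Turán: let r_1, ..., r_111 be the row sums and z = Σ r_i the total number of 1s. Each pair of columns can share at most one row with both entries 1 (else a 2×2 all-ones block appears), so Σ_i C(r_i, 2) ≤ C(43, 2) = 903. By convexity Σ_i C(r_i, 2) ≥ 111·C(z/111, 2) = z(z − 111)/(2·111), giving z² − 111z − 111·43·42 ≤ 0 and hence z ≤ (1/2)[111 + √(12321 + 4·200466)] = (1/2)[111 + √814185] ≈ (1/2)(111 + 902.322) = 506.661.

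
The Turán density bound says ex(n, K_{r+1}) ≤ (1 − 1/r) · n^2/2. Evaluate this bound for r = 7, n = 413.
Turán density bound = (6/7) · 413^2/2 = 73101

Turán's theorem: ex(n, K_{r+1}) is achieved by the complete r-partite Turán graph T(n, r) with parts as balanced as possible, and is at most (1 − 1/r) · n^2/2. For r = 7, n = 413: the density bound is (6/7) · 170569/2 = 73101. Since 7 ∣ 413, the Turán graph T(413, 7) has parts of equal size 59, and its edge count e(T(413, 7)) = 73101 attains the density bound exactly.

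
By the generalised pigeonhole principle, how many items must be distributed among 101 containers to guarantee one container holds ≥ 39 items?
n = (39 − 1)·101 + 1 = 3839

By the generalised pigeonhole principle, to guarantee some box contains ≥ r objects we need more than (r − 1) · k objects total. Threshold: n = (r − 1) · k + 1. With r = 39 and k = 101: n = 38 · 101 + 1 = 3838 + 1 = 3839. For n = 3838 = 38 · 101, we can put exactly 38 objects in every box, avoiding 39 in any single one — so 3839 is tight.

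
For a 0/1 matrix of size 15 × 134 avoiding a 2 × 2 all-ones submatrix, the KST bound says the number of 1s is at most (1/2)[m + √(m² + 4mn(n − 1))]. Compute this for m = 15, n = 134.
z(15, 134; 2, 2) ≤ (1/2)[15 + √(15² + 4·15·134·133)] = (1/2)[15 + √1069545] = 524.594

Kővári–Sós–Turán: let r_1, ..., r_15 be the row sums and z = Σ r_i the total number of 1s. Each pair of columns can share at most one row with both entries 1 (else a 2×2 all-ones block appears), so Σ_i C(r_i, 2) ≤ C(134, 2) = 8911. By convexity Σ_i C(r_i, 2) ≥ 15·C(z/15, 2) = z(z − 15)/(2·15), giving z² − 15z − 15·134·133 ≤ 0 and hence z ≤ (1/2)[15 + √(225 + 4·267330)] = (1/2)[15 + √1069545] ≈ (1/2)(15 + 1034.1881) = 524.594.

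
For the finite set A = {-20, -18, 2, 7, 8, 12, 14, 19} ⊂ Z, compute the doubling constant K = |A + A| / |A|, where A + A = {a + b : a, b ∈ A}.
K = |A + A| / |A| = 31/8

Enumerate A + A = {a + b : a, b ∈ A}. With |A| = 8, there are |A|^2 = 64 ordered sum pairs; collecting distinct values, A + A = {-40, -38, -36, -18, -16, -13, -12, -11, -10, -8, -6, -4, -1, 1, 4, 9, 10, 14, 15, 16, 19, 20, 21, 22, 24, 26, 27, 28, 31, 33, 38}, so |A + A| = 31. Thus K = 31/8. For comparison, the minimum possible |A + A| over all 8-element sets is 2·8 − 1 = 15 (so min K = 15/8), attained only by arithmetic progressions.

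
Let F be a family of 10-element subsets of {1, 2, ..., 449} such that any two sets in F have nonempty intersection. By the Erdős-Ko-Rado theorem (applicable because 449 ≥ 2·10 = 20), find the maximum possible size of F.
max |F| = C(448, 9) = 1847641062591163840

Erdős-Ko-Rado (1961): when n ≥ 2k, max |F| = C(n−1, k−1). The bound is attained by the star {A : i ∈ A} for any fixed i ∈ [n]. Here C(449−1, 10−1) = C(448, 9) = 1847641062591163840.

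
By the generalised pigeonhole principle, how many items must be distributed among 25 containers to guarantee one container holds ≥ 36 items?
n = (36 − 1)·25 + 1 = 876

By the generalised pigeonhole principle, to guarantee some box contains ≥ r objects we need more than (r − 1) · k objects total. Threshold: n = (r − 1) · k + 1. With r = 36 and k = 25: n = 35 · 25 + 1 = 875 + 1 = 876. For n = 875 = 35 · 25, we can put exactly 35 objects in every box, avoiding 36 in any single one — so 876 is tight.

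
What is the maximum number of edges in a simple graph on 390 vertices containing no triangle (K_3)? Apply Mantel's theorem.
ex(390, K_3) = ⌊390^2/4⌋ = 38025

Mantel (1907): a triangle-free graph on n vertices has at most ⌊n^2/4⌋ edges, with equality for the complete bipartite graph K_{⌊n/2⌋, ⌈n/2⌉}. For n = 390: ⌊390^2/4⌋ = ⌊152100/4⌋ = 38025. The extremal graph is K_{195, 195}, which has 195·195 = 38025 edges.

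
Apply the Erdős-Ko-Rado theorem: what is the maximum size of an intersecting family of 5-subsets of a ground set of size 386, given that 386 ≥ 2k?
max |F| = C(385, 4) = 901244960

The Erdős-Ko-Rado theorem states: for n ≥ 2k, an intersecting family of k-subsets of an n-element set has size at most C(n − 1, k − 1), with equality for 'star' families {A ⊆ [n] : |A| = k, i ∈ A} (fix an element i). For n = 386, k = 5: C(385, 4) = 901244960.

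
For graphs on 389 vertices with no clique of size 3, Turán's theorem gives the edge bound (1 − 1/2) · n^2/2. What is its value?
Turán density bound = (1/2) · 389^2/2 = 151321/4 ≈ 37830.25

Turán's theorem: ex(n, K_{r+1}) is achieved by the complete r-partite Turán graph T(n, r) with parts as balanced as possible, and is at most (1 − 1/r) · n^2/2. For r = 2, n = 389: the density bound is (1/2) · 151321/2 = 151321/4 ≈ 37830.25. The integer-valued extremum is e(T(389, 2)) = 37830, which is strictly less than the density bound 151321/4 since 2 ∤ 389 (the parts of T(389, 2) cannot all be equal).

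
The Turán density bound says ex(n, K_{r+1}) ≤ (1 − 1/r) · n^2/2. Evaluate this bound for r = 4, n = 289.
Turán density bound = (3/4) · 289^2/2 = 250563/8 ≈ 31320.375

Turán's theorem: ex(n, K_{r+1}) is achieved by the complete r-partite Turán graph T(n, r) with parts as balanced as possible, and is at most (1 − 1/r) · n^2/2. For r = 4, n = 289: the density bound is (3/4) · 83521/2 = 250563/8 ≈ 31320.375. The integer-valued extremum is e(T(289, 4)) = 31320, which is strictly less than the density bound 250563/8 since 4 ∤ 289 (the parts of T(289, 4) cannot all be equal).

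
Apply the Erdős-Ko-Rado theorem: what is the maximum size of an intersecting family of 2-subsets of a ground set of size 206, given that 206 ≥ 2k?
max |F| = C(205, 1) = 205

The Erdős-Ko-Rado theorem states: for n ≥ 2k, an intersecting family of k-subsets of an n-element set has size at most C(n − 1, k − 1), with equality for 'star' families {A ⊆ [n] : |A| = k, i ∈ A} (fix an element i). For n = 206, k = 2: C(205, 1) = 205.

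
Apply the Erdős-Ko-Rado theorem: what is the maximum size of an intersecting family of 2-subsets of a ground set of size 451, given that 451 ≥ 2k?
max |F| = C(450, 1) = 450

The Erdős-Ko-Rado theorem states: for n ≥ 2k, an intersecting family of k-subsets of an n-element set has size at most C(n − 1, k − 1), with equality for 'star' families {A ⊆ [n] : |A| = k, i ∈ A} (fix an element i). For n = 451, k = 2: C(450, 1) = 450.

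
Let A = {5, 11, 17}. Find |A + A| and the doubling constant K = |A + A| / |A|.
K = |A + A| / |A| = 5/3

Enumerate A + A = {a + b : a, b ∈ A}. With |A| = 3, there are |A|^2 = 9 ordered sum pairs; collecting distinct values, A + A = {10, 16, 22, 28, 34}, so |A + A| = 5. Thus K = 5/3. Here |A + A| = 2|A| − 1 = 5, the minimum possible — so K = 5/3 is minimal, which holds iff A is an arithmetic progression.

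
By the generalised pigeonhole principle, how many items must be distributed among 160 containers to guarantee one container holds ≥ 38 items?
n = (38 − 1)·160 + 1 = 5921

By the generalised pigeonhole principle, to guarantee some box contains ≥ r objects we need more than (r − 1) · k objects total. Threshold: n = (r − 1) · k + 1. With r = 38 and k = 160: n = 37 · 160 + 1 = 5920 + 1 = 5921. For n = 5920 = 37 · 160, we can put exactly 37 objects in every box, avoiding 38 in any single one — so 5921 is tight.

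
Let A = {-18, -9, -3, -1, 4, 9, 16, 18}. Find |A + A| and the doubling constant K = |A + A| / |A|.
K = |A + A| / |A| = 31/8

Enumerate A + A = {a + b : a, b ∈ A}. With |A| = 8, there are |A|^2 = 64 ordered sum pairs; collecting distinct values, A + A = {-36, -27, -21, -19, -18, -14, -12, -10, -9, -6, -5, -4, -2, 0, 1, 3, 6, 7, 8, 9, 13, 15, 17, 18, 20, 22, 25, 27, 32, 34, 36}, so |A + A| = 31. Thus K = 31/8. For comparison, the minimum possible |A + A| over all 8-element sets is 2·8 − 1 = 15 (so min K = 15/8), attained only by arithmetic progressions.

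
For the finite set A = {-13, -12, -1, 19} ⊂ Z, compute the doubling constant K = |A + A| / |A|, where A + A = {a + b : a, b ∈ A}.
K = |A + A| / |A| = 10/4 = 5/2

Enumerate A + A = {a + b : a, b ∈ A}. With |A| = 4, there are |A|^2 = 16 ordered sum pairs; collecting distinct values, A + A = {-26, -25, -24, -14, -13, -2, 6, 7, 18, 38}, so |A + A| = 10. Thus K = 10/4 = 5/2. For comparison, the minimum possible |A + A| over all 4-element sets is 2·4 − 1 = 7 (so min K = 7/4), attained only by arithmetic progressions.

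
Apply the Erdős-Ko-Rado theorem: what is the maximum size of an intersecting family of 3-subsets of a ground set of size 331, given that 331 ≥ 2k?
max |F| = C(330, 2) = 54285

Erdős-Ko-Rado (1961): when n ≥ 2k, max |F| = C(n−1, k−1). The bound is attained by the star {A : i ∈ A} for any fixed i ∈ [n]. Here C(331−1, 3−1) = C(330, 2) = 54285.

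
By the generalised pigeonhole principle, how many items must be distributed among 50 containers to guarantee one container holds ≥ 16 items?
n = (16 − 1)·50 + 1 = 751

By the generalised pigeonhole principle, to guarantee some box contains ≥ r objects we need more than (r − 1) · k objects total. Threshold: n = (r − 1) · k + 1. With r = 16 and k = 50: n = 15 · 50 + 1 = 750 + 1 = 751. For n = 750 = 15 · 50, we can put exactly 15 objects in every box, avoiding 16 in any single one — so 751 is tight.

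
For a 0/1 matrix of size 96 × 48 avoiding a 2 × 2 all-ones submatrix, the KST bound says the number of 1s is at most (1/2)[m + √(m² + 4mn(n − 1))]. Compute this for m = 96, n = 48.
z(96, 48; 2, 2) ≤ (1/2)[96 + √(96² + 4·96·48·47)] = (1/2)[96 + √875520] = 515.8461

Kővári–Sós–Turán: let r_1, ..., r_96 be the row sums and z = Σ r_i the total number of 1s. Each pair of columns can share at most one row with both entries 1 (else a 2×2 all-ones block appears), so Σ_i C(r_i, 2) ≤ C(48, 2) = 1128. By convexity Σ_i C(r_i, 2) ≥ 96·C(z/96, 2) = z(z − 96)/(2·96), giving z² − 96z − 96·48·47 ≤ 0 and hence z ≤ (1/2)[96 + √(9216 + 4·216576)] = (1/2)[96 + √875520] ≈ (1/2)(96 + 935.6923) = 515.8461.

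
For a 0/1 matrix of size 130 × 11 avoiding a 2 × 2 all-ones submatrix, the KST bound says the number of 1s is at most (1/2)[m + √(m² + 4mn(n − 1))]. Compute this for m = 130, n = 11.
z(130, 11; 2, 2) ≤ (1/2)[130 + √(130² + 4·130·11·10)] = (1/2)[130 + √74100] = 201.1066

Kővári–Sós–Turán: let r_1, ..., r_130 be the row sums and z = Σ r_i the total number of 1s. Each pair of columns can share at most one row with both entries 1 (else a 2×2 all-ones block appears), so Σ_i C(r_i, 2) ≤ C(11, 2) = 55. By convexity Σ_i C(r_i, 2) ≥ 130·C(z/130, 2) = z(z − 130)/(2·130), giving z² − 130z − 130·11·10 ≤ 0 and hence z ≤ (1/2)[130 + √(16900 + 4·14300)] = (1/2)[130 + √74100] ≈ (1/2)(130 + 272.2132) = 201.1066.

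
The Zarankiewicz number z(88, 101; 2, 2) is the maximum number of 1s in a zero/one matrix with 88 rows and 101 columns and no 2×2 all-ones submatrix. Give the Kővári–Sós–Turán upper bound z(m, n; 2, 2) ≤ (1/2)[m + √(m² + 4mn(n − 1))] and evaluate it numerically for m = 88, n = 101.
z(88, 101; 2, 2) ≤ (1/2)[88 + √(88² + 4·88·101·100)] = (1/2)[88 + √3562944] = 987.7881

Kővári–Sós–Turán: let r_1, ..., r_88 be the row sums and z = Σ r_i the total number of 1s. Each pair of columns can share at most one row with both entries 1 (else a 2×2 all-ones block appears), so Σ_i C(r_i, 2) ≤ C(101, 2) = 5050. By convexity Σ_i C(r_i, 2) ≥ 88·C(z/88, 2) = z(z − 88)/(2·88), giving z² − 88z − 88·101·100 ≤ 0 and hence z ≤ (1/2)[88 + √(7744 + 4·888800)] = (1/2)[88 + √3562944] ≈ (1/2)(88 + 1887.5762) = 987.7881.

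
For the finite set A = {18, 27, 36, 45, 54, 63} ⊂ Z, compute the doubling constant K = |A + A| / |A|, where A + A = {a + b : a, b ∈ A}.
K = |A + A| / |A| = 11/6

Enumerate A + A = {a + b : a, b ∈ A}. With |A| = 6, there are |A|^2 = 36 ordered sum pairs; collecting distinct values, A + A = {36, 45, 54, 63, 72, 81, 90, 99, 108, 117, 126}, so |A + A| = 11. Thus K = 11/6. Here |A + A| = 2|A| − 1 = 11, the minimum possible — so K = 11/6 is minimal, which holds iff A is an arithmetic progression.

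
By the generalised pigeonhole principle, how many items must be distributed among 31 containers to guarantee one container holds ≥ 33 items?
n = (33 − 1)·31 + 1 = 993

By the generalised pigeonhole principle, to guarantee some box contains ≥ r objects we need more than (r − 1) · k objects total. Threshold: n = (r − 1) · k + 1. With r = 33 and k = 31: n = 32 · 31 + 1 = 992 + 1 = 993. For n = 992 = 32 · 31, we can put exactly 32 objects in every box, avoiding 33 in any single one — so 993 is tight.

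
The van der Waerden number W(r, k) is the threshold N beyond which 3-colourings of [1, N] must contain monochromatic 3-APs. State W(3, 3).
W(3, 3) = 27

W(3, 3) = 27. The lower bound W(3, 3) > 26 comes from an explicit good 3-colouring of [1, 26]; the upper bound W(3, 3) ≤ 27 was verified by exhaustive search over 3-colourings of [1, 27].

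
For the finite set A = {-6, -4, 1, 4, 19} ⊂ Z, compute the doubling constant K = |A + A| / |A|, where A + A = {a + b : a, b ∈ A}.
K = |A + A| / |A| = 15/5 = 3

Enumerate A + A = {a + b : a, b ∈ A}. With |A| = 5, there are |A|^2 = 25 ordered sum pairs; collecting distinct values, A + A = {-12, -10, -8, -5, -3, -2, 0, 2, 5, 8, 13, 15, 20, 23, 38}, so |A + A| = 15. Thus K = 15/5 = 3. For comparison, the minimum possible |A + A| over all 5-element sets is 2·5 − 1 = 9 (so min K = 9/5), attained only by arithmetic progressions.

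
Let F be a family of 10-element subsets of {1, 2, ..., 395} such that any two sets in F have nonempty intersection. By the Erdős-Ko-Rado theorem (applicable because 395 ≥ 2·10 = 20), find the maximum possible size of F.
max |F| = C(394, 9) = 575085963182945578

Erdős-Ko-Rado (1961): when n ≥ 2k, max |F| = C(n−1, k−1). The bound is attained by the star {A : i ∈ A} for any fixed i ∈ [n]. Here C(395−1, 10−1) = C(394, 9) = 575085963182945578.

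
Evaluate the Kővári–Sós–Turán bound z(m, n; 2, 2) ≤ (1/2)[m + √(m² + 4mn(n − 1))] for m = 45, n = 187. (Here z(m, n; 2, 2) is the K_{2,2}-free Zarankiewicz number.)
z(45, 187; 2, 2) ≤ (1/2)[45 + √(45² + 4·45·187·186)] = (1/2)[45 + √6262785] = 1273.7778

Kővári–Sós–Turán: let r_1, ..., r_45 be the row sums and z = Σ r_i the total number of 1s. Each pair of columns can share at most one row with both entries 1 (else a 2×2 all-ones block appears), so Σ_i C(r_i, 2) ≤ C(187, 2) = 17391. By convexity Σ_i C(r_i, 2) ≥ 45·C(z/45, 2) = z(z − 45)/(2·45), giving z² − 45z − 45·187·186 ≤ 0 and hence z ≤ (1/2)[45 + √(2025 + 4·1565190)] = (1/2)[45 + √6262785] ≈ (1/2)(45 + 2502.5557) = 1273.7778.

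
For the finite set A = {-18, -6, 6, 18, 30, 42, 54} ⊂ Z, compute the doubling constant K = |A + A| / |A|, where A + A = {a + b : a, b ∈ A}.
K = |A + A| / |A| = 13/7

Enumerate A + A = {a + b : a, b ∈ A}. With |A| = 7, there are |A|^2 = 49 ordered sum pairs; collecting distinct values, A + A = {-36, -24, -12, 0, 12, 24, 36, 48, 60, 72, 84, 96, 108}, so |A + A| = 13. Thus K = 13/7. Here |A + A| = 2|A| − 1 = 13, the minimum possible — so K = 13/7 is minimal, which holds iff A is an arithmetic progression.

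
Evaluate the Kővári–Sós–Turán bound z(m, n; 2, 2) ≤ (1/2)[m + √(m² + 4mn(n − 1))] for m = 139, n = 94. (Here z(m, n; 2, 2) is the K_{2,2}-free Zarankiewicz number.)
z(139, 94; 2, 2) ≤ (1/2)[139 + √(139² + 4·139·94·93)] = (1/2)[139 + √4879873] = 1174.0217

Kővári–Sós–Turán: let r_1, ..., r_139 be the row sums and z = Σ r_i the total number of 1s. Each pair of columns can share at most one row with both entries 1 (else a 2×2 all-ones block appears), so Σ_i C(r_i, 2) ≤ C(94, 2) = 4371. By convexity Σ_i C(r_i, 2) ≥ 139·C(z/139, 2) = z(z − 139)/(2·139), giving z² − 139z − 139·94·93 ≤ 0 and hence z ≤ (1/2)[139 + √(19321 + 4·1215138)] = (1/2)[139 + √4879873] ≈ (1/2)(139 + 2209.0435) = 1174.0217.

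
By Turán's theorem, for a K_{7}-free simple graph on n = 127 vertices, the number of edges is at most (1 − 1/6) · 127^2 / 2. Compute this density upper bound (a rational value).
Turán density bound = (5/6) · 127^2/2 = 80645/12 ≈ 6720.4167

Turán's theorem: ex(n, K_{r+1}) is achieved by the complete r-partite Turán graph T(n, r) with parts as balanced as possible, and is at most (1 − 1/r) · n^2/2. For r = 6, n = 127: the density bound is (5/6) · 16129/2 = 80645/12 ≈ 6720.4167. The integer-valued extremum is e(T(127, 6)) = 6720, which is strictly less than the density bound 80645/12 since 6 ∤ 127 (the parts of T(127, 6) cannot all be equal).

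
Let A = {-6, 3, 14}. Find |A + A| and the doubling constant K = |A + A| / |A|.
K = |A + A| / |A| = 6/3 = 2

Enumerate A + A = {a + b : a, b ∈ A}. With |A| = 3, there are |A|^2 = 9 ordered sum pairs; collecting distinct values, A + A = {-12, -3, 6, 8, 17, 28}, so |A + A| = 6. Thus K = 6/3 = 2. For comparison, the minimum possible |A + A| over all 3-element sets is 2·3 − 1 = 5 (so min K = 5/3), attained only by arithmetic progressions.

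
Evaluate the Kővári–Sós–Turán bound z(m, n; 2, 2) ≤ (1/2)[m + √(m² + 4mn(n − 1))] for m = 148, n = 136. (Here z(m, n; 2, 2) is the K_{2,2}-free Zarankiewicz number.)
z(148, 136; 2, 2) ≤ (1/2)[148 + √(148² + 4·148·136·135)] = (1/2)[148 + √10891024] = 1724.0776

Kővári–Sós–Turán: let r_1, ..., r_148 be the row sums and z = Σ r_i the total number of 1s. Each pair of columns can share at most one row with both entries 1 (else a 2×2 all-ones block appears), so Σ_i C(r_i, 2) ≤ C(136, 2) = 9180. By convexity Σ_i C(r_i, 2) ≥ 148·C(z/148, 2) = z(z − 148)/(2·148), giving z² − 148z − 148·136·135 ≤ 0 and hence z ≤ (1/2)[148 + √(21904 + 4·2717280)] = (1/2)[148 + √10891024] ≈ (1/2)(148 + 3300.1551) = 1724.0776.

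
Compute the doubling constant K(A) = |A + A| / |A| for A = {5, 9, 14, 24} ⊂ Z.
K = |A + A| / |A| = 10/4 = 5/2

Enumerate A + A = {a + b : a, b ∈ A}. With |A| = 4, there are |A|^2 = 16 ordered sum pairs; collecting distinct values, A + A = {10, 14, 18, 19, 23, 28, 29, 33, 38, 48}, so |A + A| = 10. Thus K = 10/4 = 5/2. For comparison, the minimum possible |A + A| over all 4-element sets is 2·4 − 1 = 7 (so min K = 7/4), attained only by arithmetic progressions.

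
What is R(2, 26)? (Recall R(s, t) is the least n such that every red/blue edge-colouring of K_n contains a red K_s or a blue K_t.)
R(2, 26) = 26

R(2, k) = k for all k ≥ 2: in a 2-colouring of K_k, either some edge is red (a red K_2) or all edges are blue (a blue K_k). And K_{25} coloured all-blue has no blue K_26, so R(2, 26) > 25. Hence R(2, 26) = 26.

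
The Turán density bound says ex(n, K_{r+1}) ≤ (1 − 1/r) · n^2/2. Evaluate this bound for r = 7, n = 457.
Turán density bound = (6/7) · 457^2/2 = 626547/7 ≈ 89506.7143

Turán's theorem: ex(n, K_{r+1}) is achieved by the complete r-partite Turán graph T(n, r) with parts as balanced as possible, and is at most (1 − 1/r) · n^2/2. For r = 7, n = 457: the density bound is (6/7) · 208849/2 = 626547/7 ≈ 89506.7143. The integer-valued extremum is e(T(457, 7)) = 89506, which is strictly less than the density bound 626547/7 since 7 ∤ 457 (the parts of T(457, 7) cannot all be equal).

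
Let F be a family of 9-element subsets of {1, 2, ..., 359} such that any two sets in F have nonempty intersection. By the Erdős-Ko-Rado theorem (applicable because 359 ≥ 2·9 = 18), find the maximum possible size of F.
max |F| = C(358, 8) = 6184958895482796

The Erdős-Ko-Rado theorem states: for n ≥ 2k, an intersecting family of k-subsets of an n-element set has size at most C(n − 1, k − 1), with equality for 'star' families {A ⊆ [n] : |A| = k, i ∈ A} (fix an element i). For n = 359, k = 9: C(358, 8) = 6184958895482796.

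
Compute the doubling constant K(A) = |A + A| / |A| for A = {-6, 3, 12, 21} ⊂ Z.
K = |A + A| / |A| = 7/4

Enumerate A + A = {a + b : a, b ∈ A}. With |A| = 4, there are |A|^2 = 16 ordered sum pairs; collecting distinct values, A + A = {-12, -3, 6, 15, 24, 33, 42}, so |A + A| = 7. Thus K = 7/4. Here |A + A| = 2|A| − 1 = 7, the minimum possible — so K = 7/4 is minimal, which holds iff A is an arithmetic progression.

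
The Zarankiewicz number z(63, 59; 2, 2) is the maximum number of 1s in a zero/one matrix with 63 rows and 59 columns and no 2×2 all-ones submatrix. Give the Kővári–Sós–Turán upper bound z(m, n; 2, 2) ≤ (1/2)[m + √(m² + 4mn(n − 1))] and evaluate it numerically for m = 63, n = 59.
z(63, 59; 2, 2) ≤ (1/2)[63 + √(63² + 4·63·59·58)] = (1/2)[63 + √866313] = 496.8797

Kővári–Sós–Turán: let r_1, ..., r_63 be the row sums and z = Σ r_i the total number of 1s. Each pair of columns can share at most one row with both entries 1 (else a 2×2 all-ones block appears), so Σ_i C(r_i, 2) ≤ C(59, 2) = 1711. By convexity Σ_i C(r_i, 2) ≥ 63·C(z/63, 2) = z(z − 63)/(2·63), giving z² − 63z − 63·59·58 ≤ 0 and hence z ≤ (1/2)[63 + √(3969 + 4·215586)] = (1/2)[63 + √866313] ≈ (1/2)(63 + 930.7594) = 496.8797.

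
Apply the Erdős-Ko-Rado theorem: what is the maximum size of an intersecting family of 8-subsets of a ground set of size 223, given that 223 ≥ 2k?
max |F| = C(222, 7) = 4792382636184

The Erdős-Ko-Rado theorem states: for n ≥ 2k, an intersecting family of k-subsets of an n-element set has size at most C(n − 1, k − 1), with equality for 'star' families {A ⊆ [n] : |A| = k, i ∈ A} (fix an element i). For n = 223, k = 8: C(222, 7) = 4792382636184.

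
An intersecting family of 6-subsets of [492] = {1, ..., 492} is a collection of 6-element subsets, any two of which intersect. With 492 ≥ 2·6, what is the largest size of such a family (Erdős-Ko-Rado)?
max |F| = C(491, 5) = 232998952438

Erdős-Ko-Rado (1961): when n ≥ 2k, max |F| = C(n−1, k−1). The bound is attained by the star {A : i ∈ A} for any fixed i ∈ [n]. Here C(492−1, 6−1) = C(491, 5) = 232998952438.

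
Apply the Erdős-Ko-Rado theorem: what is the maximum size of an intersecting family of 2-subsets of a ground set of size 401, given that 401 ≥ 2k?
max |F| = C(400, 1) = 400

The Erdős-Ko-Rado theorem states: for n ≥ 2k, an intersecting family of k-subsets of an n-element set has size at most C(n − 1, k − 1), with equality for 'star' families {A ⊆ [n] : |A| = k, i ∈ A} (fix an element i). For n = 401, k = 2: C(400, 1) = 400.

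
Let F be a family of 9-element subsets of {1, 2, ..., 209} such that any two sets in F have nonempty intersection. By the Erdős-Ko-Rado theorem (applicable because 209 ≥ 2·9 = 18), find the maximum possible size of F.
max |F| = C(208, 8) = 75824205888366

Erdős-Ko-Rado (1961): when n ≥ 2k, max |F| = C(n−1, k−1). The bound is attained by the star {A : i ∈ A} for any fixed i ∈ [n]. Here C(209−1, 9−1) = C(208, 8) = 75824205888366.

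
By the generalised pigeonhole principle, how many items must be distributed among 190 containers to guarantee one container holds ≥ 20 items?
n = (20 − 1)·190 + 1 = 3611

By the generalised pigeonhole principle, to guarantee some box contains ≥ r objects we need more than (r − 1) · k objects total. Threshold: n = (r − 1) · k + 1. With r = 20 and k = 190: n = 19 · 190 + 1 = 3610 + 1 = 3611. For n = 3610 = 19 · 190, we can put exactly 19 objects in every box, avoiding 20 in any single one — so 3611 is tight.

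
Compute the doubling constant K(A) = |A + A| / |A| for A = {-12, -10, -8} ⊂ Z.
K = |A + A| / |A| = 5/3

Enumerate A + A = {a + b : a, b ∈ A}. With |A| = 3, there are |A|^2 = 9 ordered sum pairs; collecting distinct values, A + A = {-24, -22, -20, -18, -16}, so |A + A| = 5. Thus K = 5/3. Here |A + A| = 2|A| − 1 = 5, the minimum possible — so K = 5/3 is minimal, which holds iff A is an arithmetic progression.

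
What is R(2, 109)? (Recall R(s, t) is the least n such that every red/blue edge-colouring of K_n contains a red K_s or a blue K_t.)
R(2, 109) = 109

R(2, k) = k for all k ≥ 2: in a 2-colouring of K_k, either some edge is red (a red K_2) or all edges are blue (a blue K_k). And K_{108} coloured all-blue has no blue K_109, so R(2, 109) > 108. Hence R(2, 109) = 109.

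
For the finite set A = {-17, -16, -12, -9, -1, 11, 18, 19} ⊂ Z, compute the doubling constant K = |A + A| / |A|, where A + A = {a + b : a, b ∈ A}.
K = |A + A| / |A| = 32/8 = 4

Enumerate A + A = {a + b : a, b ∈ A}. With |A| = 8, there are |A|^2 = 64 ordered sum pairs; collecting distinct values, A + A = {-34, -33, -32, -29, -28, -26, -25, -24, -21, -18, -17, -13, -10, -6, -5, -2, -1, 1, 2, 3, 6, 7, 9, 10, 17, 18, 22, 29, 30, 36, 37, 38}, so |A + A| = 32. Thus K = 32/8 = 4. For comparison, the minimum possible |A + A| over all 8-element sets is 2·8 − 1 = 15 (so min K = 15/8), attained only by arithmetic progressions.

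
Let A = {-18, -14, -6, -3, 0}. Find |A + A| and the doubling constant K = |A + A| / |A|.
K = |A + A| / |A| = 14/5

Enumerate A + A = {a + b : a, b ∈ A}. With |A| = 5, there are |A|^2 = 25 ordered sum pairs; collecting distinct values, A + A = {-36, -32, -28, -24, -21, -20, -18, -17, -14, -12, -9, -6, -3, 0}, so |A + A| = 14. Thus K = 14/5. For comparison, the minimum possible |A + A| over all 5-element sets is 2·5 − 1 = 9 (so min K = 9/5), attained only by arithmetic progressions.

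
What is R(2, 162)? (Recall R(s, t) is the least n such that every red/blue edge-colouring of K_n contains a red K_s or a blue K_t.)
R(2, 162) = 162

R(2, k) = k for all k ≥ 2: in a 2-colouring of K_k, either some edge is red (a red K_2) or all edges are blue (a blue K_k). And K_{161} coloured all-blue has no blue K_162, so R(2, 162) > 161. Hence R(2, 162) = 162.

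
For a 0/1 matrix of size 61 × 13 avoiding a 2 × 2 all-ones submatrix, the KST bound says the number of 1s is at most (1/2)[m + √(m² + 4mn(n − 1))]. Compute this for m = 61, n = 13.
z(61, 13; 2, 2) ≤ (1/2)[61 + √(61² + 4·61·13·12)] = (1/2)[61 + √41785] = 132.7069

Kővári–Sós–Turán: let r_1, ..., r_61 be the row sums and z = Σ r_i the total number of 1s. Each pair of columns can share at most one row with both entries 1 (else a 2×2 all-ones block appears), so Σ_i C(r_i, 2) ≤ C(13, 2) = 78. By convexity Σ_i C(r_i, 2) ≥ 61·C(z/61, 2) = z(z − 61)/(2·61), giving z² − 61z − 61·13·12 ≤ 0 and hence z ≤ (1/2)[61 + √(3721 + 4·9516)] = (1/2)[61 + √41785] ≈ (1/2)(61 + 204.4138) = 132.7069.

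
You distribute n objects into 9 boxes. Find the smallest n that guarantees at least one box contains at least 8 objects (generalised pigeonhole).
n = (8 − 1)·9 + 1 = 64

By the generalised pigeonhole principle, to guarantee some box contains ≥ r objects we need more than (r − 1) · k objects total. Threshold: n = (r − 1) · k + 1. With r = 8 and k = 9: n = 7 · 9 + 1 = 63 + 1 = 64. For n = 63 = 7 · 9, we can put exactly 7 objects in every box, avoiding 8 in any single one — so 64 is tight.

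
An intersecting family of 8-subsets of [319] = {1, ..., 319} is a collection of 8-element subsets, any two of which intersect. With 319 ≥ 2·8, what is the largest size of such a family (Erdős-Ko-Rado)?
max |F| = C(318, 7) = 61049493029304

Erdős-Ko-Rado (1961): when n ≥ 2k, max |F| = C(n−1, k−1). The bound is attained by the star {A : i ∈ A} for any fixed i ∈ [n]. Here C(319−1, 8−1) = C(318, 7) = 61049493029304.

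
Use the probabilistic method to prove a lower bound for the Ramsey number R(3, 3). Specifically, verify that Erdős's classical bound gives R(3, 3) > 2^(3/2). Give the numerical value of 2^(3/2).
2^(3/2) = 2.8284; so R(3, 3) > 2.8284

Colour each edge of K_n uniformly at random with red/blue. The expected number of monochromatic K_3 is C(n, 3) · 2 · 2^(−C(3,2)). If C(n, 3) · 2^(1 − C(3,2)) < 1, then with positive probability no monochromatic K_3 exists, so R(3, 3) > n. The standard estimate C(n, 3) ≤ n^3/3! shows this inequality holds whenever n ≤ 2^(3/2) (since 3! · 2^(C(3,2) − 1) > 2^(3^2/2) ≥ n^3). Hence R(3, 3) > 2^(3/2) = 2.8284.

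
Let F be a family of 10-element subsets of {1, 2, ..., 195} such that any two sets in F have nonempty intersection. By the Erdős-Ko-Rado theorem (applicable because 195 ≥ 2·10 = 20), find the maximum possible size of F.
max |F| = C(194, 9) = 888501994734288

Erdős-Ko-Rado (1961): when n ≥ 2k, max |F| = C(n−1, k−1). The bound is attained by the star {A : i ∈ A} for any fixed i ∈ [n]. Here C(195−1, 10−1) = C(194, 9) = 888501994734288.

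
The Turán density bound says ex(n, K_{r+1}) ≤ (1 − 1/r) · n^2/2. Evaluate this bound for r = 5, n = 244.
Turán density bound = (4/5) · 244^2/2 = 119072/5 ≈ 23814.4

Turán's theorem: ex(n, K_{r+1}) is achieved by the complete r-partite Turán graph T(n, r) with parts as balanced as possible, and is at most (1 − 1/r) · n^2/2. For r = 5, n = 244: the density bound is (4/5) · 59536/2 = 119072/5 ≈ 23814.4. The integer-valued extremum is e(T(244, 5)) = 23814, which is strictly less than the density bound 119072/5 since 5 ∤ 244 (the parts of T(244, 5) cannot all be equal).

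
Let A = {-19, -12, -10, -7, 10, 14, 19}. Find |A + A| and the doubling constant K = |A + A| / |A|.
K = |A + A| / |A| = 26/7

Enumerate A + A = {a + b : a, b ∈ A}. With |A| = 7, there are |A|^2 = 49 ordered sum pairs; collecting distinct values, A + A = {-38, -31, -29, -26, -24, -22, -20, -19, -17, -14, -9, -5, -2, 0, 2, 3, 4, 7, 9, 12, 20, 24, 28, 29, 33, 38}, so |A + A| = 26. Thus K = 26/7. For comparison, the minimum possible |A + A| over all 7-element sets is 2·7 − 1 = 13 (so min K = 13/7), attained only by arithmetic progressions.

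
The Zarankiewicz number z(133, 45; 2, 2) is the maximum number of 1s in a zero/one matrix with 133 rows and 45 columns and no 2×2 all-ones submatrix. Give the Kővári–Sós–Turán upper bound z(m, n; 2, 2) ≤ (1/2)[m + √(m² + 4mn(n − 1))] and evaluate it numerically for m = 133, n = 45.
z(133, 45; 2, 2) ≤ (1/2)[133 + √(133² + 4·133·45·44)] = (1/2)[133 + √1071049] = 583.9575

Kővári–Sós–Turán: let r_1, ..., r_133 be the row sums and z = Σ r_i the total number of 1s. Each pair of columns can share at most one row with both entries 1 (else a 2×2 all-ones block appears), so Σ_i C(r_i, 2) ≤ C(45, 2) = 990. By convexity Σ_i C(r_i, 2) ≥ 133·C(z/133, 2) = z(z − 133)/(2·133), giving z² − 133z − 133·45·44 ≤ 0 and hence z ≤ (1/2)[133 + √(17689 + 4·263340)] = (1/2)[133 + √1071049] ≈ (1/2)(133 + 1034.915) = 583.9575.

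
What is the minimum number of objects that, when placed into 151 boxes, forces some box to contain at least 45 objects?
n = (45 − 1)·151 + 1 = 6645

By the generalised pigeonhole principle, to guarantee some box contains ≥ r objects we need more than (r − 1) · k objects total. Threshold: n = (r − 1) · k + 1. With r = 45 and k = 151: n = 44 · 151 + 1 = 6644 + 1 = 6645. For n = 6644 = 44 · 151, we can put exactly 44 objects in every box, avoiding 45 in any single one — so 6645 is tight.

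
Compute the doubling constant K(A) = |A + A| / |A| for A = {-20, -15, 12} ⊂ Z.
K = |A + A| / |A| = 6/3 = 2

Enumerate A + A = {a + b : a, b ∈ A}. With |A| = 3, there are |A|^2 = 9 ordered sum pairs; collecting distinct values, A + A = {-40, -35, -30, -8, -3, 24}, so |A + A| = 6. Thus K = 6/3 = 2. For comparison, the minimum possible |A + A| over all 3-element sets is 2·3 − 1 = 5 (so min K = 5/3), attained only by arithmetic progressions.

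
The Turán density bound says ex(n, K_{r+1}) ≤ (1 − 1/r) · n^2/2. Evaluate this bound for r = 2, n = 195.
Turán density bound = (1/2) · 195^2/2 = 38025/4 ≈ 9506.25

Turán's theorem: ex(n, K_{r+1}) is achieved by the complete r-partite Turán graph T(n, r) with parts as balanced as possible, and is at most (1 − 1/r) · n^2/2. For r = 2, n = 195: the density bound is (1/2) · 38025/2 = 38025/4 ≈ 9506.25. The integer-valued extremum is e(T(195, 2)) = 9506, which is strictly less than the density bound 38025/4 since 2 ∤ 195 (the parts of T(195, 2) cannot all be equal).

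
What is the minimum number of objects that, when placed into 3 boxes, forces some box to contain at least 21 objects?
n = (21 − 1)·3 + 1 = 61

By the generalised pigeonhole principle, to guarantee some box contains ≥ r objects we need more than (r − 1) · k objects total. Threshold: n = (r − 1) · k + 1. With r = 21 and k = 3: n = 20 · 3 + 1 = 60 + 1 = 61. For n = 60 = 20 · 3, we can put exactly 20 objects in every box, avoiding 21 in any single one — so 61 is tight.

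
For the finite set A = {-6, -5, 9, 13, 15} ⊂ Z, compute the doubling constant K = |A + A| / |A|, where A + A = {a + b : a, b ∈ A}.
K = |A + A| / |A| = 15/5 = 3

Enumerate A + A = {a + b : a, b ∈ A}. With |A| = 5, there are |A|^2 = 25 ordered sum pairs; collecting distinct values, A + A = {-12, -11, -10, 3, 4, 7, 8, 9, 10, 18, 22, 24, 26, 28, 30}, so |A + A| = 15. Thus K = 15/5 = 3. For comparison, the minimum possible |A + A| over all 5-element sets is 2·5 − 1 = 9 (so min K = 9/5), attained only by arithmetic progressions.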